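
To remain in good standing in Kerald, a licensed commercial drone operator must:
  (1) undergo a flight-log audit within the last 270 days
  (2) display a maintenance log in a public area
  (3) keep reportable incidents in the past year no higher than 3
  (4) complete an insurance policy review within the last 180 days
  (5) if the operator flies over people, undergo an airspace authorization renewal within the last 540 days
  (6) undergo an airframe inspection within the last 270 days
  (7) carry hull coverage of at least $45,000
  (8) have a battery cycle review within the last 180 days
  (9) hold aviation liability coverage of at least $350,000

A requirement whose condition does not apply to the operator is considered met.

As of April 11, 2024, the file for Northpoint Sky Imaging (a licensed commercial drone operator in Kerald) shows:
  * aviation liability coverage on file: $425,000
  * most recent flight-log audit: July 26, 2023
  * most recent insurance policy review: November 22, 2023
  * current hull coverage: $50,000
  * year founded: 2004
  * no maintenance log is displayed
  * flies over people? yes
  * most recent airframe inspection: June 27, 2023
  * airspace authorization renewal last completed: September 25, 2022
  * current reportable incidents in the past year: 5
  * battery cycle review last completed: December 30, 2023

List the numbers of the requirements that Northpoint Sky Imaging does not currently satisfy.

2, 3, 5, 6

1. flight-log audit 260 days ago vs limit 270 → met
2. maintenance log absent → not met
3. reportable incidents in the past year 5 > 3 → not met
4. insurance policy review 141 days ago vs limit 180 → met
5. condition 'flies over people' holds; airspace authorization renewal 564 days ago vs limit 540 → not met
6. airframe inspection 289 days ago vs limit 270 → not met
7. hull coverage $50,000 ≥ $45,000 → met
8. battery cycle review 103 days ago vs limit 180 → met
9. aviation liability coverage $425,000 ≥ $350,000 → met
Not met: 2, 3, 5, 6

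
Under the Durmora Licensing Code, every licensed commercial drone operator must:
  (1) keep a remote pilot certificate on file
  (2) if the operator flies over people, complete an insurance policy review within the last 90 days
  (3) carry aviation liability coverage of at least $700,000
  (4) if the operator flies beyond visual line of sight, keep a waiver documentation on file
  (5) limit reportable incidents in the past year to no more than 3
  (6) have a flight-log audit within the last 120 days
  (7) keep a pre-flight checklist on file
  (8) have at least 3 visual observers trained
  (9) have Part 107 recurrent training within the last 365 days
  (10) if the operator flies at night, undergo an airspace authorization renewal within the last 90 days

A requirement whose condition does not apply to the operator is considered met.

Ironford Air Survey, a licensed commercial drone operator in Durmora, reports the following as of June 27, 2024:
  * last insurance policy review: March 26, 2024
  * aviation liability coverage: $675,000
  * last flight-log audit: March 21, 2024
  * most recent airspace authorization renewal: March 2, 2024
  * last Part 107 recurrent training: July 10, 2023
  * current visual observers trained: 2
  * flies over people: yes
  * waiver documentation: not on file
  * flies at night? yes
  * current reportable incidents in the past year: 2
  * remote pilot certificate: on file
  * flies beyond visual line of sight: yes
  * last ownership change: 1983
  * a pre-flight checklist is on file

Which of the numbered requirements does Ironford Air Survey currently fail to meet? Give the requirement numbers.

2, 3, 4, 8, 10

1. remote pilot certificate present → met
2. condition 'flies over people' holds; insurance policy review 93 days ago vs limit 90 → not met
3. aviation liability coverage $675,000 < $700,000 → not met
4. condition 'flies beyond visual line of sight' holds; waiver documentation absent → not met
5. reportable incidents in the past year 2 ≤ 3 → met
6. flight-log audit 98 days ago vs limit 120 → met
7. pre-flight checklist present → met
8. visual observers trained 2 < 3 → not met
9. Part 107 recurrent training 353 days ago vs limit 365 → met
10. condition 'flies at night' holds; airspace authorization renewal 117 days ago vs limit 90 → not met
Not met: 2, 3, 4, 8, 10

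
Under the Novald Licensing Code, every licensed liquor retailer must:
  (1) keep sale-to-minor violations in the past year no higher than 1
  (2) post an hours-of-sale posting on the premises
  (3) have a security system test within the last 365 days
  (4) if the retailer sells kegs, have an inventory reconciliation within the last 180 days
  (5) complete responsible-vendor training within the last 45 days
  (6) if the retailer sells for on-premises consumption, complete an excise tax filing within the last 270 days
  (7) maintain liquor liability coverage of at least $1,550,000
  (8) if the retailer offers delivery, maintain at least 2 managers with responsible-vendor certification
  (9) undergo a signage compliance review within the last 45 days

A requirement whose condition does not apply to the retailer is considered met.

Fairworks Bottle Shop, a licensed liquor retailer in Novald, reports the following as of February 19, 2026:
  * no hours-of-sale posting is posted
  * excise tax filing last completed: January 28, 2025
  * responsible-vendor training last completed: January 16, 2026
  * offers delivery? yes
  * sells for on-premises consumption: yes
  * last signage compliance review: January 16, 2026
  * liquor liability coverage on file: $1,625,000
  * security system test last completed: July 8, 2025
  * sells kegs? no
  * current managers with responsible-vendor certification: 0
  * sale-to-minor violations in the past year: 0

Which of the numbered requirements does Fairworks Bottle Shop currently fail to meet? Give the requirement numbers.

1. sale-to-minor violations in the past year 0 ≤ 1 → met
2. hours-of-sale posting absent → not met
3. security system test 226 days ago vs limit 365 → met
4. condition 'sells kegs' does not hold → requirement n/a → met
5. responsible-vendor training 34 days ago vs limit 45 → met
6. condition 'sells for on-premises consumption' holds; excise tax filing 387 days ago vs limit 270 → not met
7. liquor liability coverage $1,625,000 ≥ $1,550,000 → met
8. condition 'offers delivery' holds; managers with responsible-vendor certification 0 < 2 → not met
9. signage compliance review 34 days ago vs limit 45 → met
Not met: 2, 6, 8

2, 6, 8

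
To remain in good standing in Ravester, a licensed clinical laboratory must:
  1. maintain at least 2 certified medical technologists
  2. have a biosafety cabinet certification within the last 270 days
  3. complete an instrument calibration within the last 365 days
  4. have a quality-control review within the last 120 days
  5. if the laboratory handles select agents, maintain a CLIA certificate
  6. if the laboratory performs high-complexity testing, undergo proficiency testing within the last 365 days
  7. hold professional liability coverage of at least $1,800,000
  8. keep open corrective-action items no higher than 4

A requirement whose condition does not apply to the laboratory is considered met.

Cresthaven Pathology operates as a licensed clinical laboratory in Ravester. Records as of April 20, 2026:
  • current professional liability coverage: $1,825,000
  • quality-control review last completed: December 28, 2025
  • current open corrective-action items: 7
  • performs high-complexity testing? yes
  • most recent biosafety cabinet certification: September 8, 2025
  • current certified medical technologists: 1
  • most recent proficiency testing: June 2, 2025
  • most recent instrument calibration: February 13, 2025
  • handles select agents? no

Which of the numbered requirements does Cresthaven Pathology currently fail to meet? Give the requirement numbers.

1. certified medical technologists 1 < 2 → not met
2. biosafety cabinet certification 224 days ago vs limit 270 → met
3. instrument calibration 431 days ago vs limit 365 → not met
4. quality-control review 113 days ago vs limit 120 → met
5. condition 'handles select agents' does not hold → requirement n/a → met
6. condition 'performs high-complexity testing' holds; proficiency testing 322 days ago vs limit 365 → met
7. professional liability coverage $1,825,000 ≥ $1,800,000 → met
8. open corrective-action items 7 > 4 → not met
Not met: 1, 3, 8

1, 3, 8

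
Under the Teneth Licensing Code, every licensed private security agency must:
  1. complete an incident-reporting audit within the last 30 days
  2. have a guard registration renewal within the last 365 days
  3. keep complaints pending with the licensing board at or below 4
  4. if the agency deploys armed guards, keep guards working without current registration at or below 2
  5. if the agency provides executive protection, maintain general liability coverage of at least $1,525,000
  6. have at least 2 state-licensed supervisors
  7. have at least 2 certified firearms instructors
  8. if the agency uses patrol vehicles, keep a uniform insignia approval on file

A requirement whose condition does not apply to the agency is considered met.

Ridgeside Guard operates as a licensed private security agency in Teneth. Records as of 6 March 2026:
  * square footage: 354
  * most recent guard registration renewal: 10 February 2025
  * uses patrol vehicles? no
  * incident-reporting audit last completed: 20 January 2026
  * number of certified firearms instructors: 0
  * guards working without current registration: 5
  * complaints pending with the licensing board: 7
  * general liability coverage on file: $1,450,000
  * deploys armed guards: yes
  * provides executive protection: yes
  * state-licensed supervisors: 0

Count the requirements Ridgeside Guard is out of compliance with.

7

1. incident-reporting audit 45 days ago vs limit 30 → not met
2. guard registration renewal 389 days ago vs limit 365 → not met
3. complaints pending with the licensing board 7 > 4 → not met
4. condition 'deploys armed guards' holds; guards working without current registration 5 > 2 → not met
5. condition 'provides executive protection' holds; general liability coverage $1,450,000 < $1,525,000 → not met
6. state-licensed supervisors 0 < 2 → not met
7. certified firearms instructors 0 < 2 → not met
8. condition 'uses patrol vehicles' does not hold → requirement n/a → met
Not met: 7 of 8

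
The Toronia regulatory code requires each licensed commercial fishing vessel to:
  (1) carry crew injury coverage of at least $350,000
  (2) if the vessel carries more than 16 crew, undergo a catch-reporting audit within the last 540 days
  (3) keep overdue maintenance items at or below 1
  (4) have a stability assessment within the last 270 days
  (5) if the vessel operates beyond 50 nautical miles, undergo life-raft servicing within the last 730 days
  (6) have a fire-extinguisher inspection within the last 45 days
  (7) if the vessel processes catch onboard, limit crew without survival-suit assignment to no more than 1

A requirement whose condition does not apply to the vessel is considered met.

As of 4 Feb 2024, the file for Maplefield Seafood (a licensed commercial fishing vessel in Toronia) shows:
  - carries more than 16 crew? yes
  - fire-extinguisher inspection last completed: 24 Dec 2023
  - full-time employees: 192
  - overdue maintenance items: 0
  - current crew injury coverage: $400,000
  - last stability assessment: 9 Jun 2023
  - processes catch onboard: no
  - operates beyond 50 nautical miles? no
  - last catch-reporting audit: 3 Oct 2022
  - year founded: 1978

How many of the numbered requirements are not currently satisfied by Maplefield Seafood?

1. crew injury coverage $400,000 ≥ $350,000 → met
2. condition 'carries more than 16 crew' holds; catch-reporting audit 489 days ago vs limit 540 → met
3. overdue maintenance items 0 ≤ 1 → met
4. stability assessment 240 days ago vs limit 270 → met
5. condition 'operates beyond 50 nautical miles' does not hold → requirement n/a → met
6. fire-extinguisher inspection 42 days ago vs limit 45 → met
7. condition 'processes catch onboard' does not hold → requirement n/a → met
Not met: 0 of 7

0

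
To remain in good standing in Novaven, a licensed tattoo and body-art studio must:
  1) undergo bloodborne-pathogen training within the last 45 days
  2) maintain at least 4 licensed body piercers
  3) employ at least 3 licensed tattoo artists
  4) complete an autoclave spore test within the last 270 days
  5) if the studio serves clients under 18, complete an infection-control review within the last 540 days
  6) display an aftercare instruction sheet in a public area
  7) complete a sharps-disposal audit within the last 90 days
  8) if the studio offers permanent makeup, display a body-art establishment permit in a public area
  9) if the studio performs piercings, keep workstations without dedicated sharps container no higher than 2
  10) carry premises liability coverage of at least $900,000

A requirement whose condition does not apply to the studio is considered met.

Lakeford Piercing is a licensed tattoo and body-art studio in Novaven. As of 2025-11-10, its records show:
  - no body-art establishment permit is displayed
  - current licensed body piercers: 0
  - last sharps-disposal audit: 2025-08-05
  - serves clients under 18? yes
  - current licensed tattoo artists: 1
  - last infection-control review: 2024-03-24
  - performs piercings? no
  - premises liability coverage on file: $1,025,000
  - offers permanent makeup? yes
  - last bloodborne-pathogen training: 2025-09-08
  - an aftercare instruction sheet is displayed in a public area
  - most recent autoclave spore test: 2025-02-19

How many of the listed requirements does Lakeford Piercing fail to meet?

6

1. bloodborne-pathogen training 63 days ago vs limit 45 → not met
2. licensed body piercers 0 < 4 → not met
3. licensed tattoo artists 1 < 3 → not met
4. autoclave spore test 264 days ago vs limit 270 → met
5. condition 'serves clients under 18' holds; infection-control review 596 days ago vs limit 540 → not met
6. aftercare instruction sheet present → met
7. sharps-disposal audit 97 days ago vs limit 90 → not met
8. condition 'offers permanent makeup' holds; body-art establishment permit absent → not met
9. condition 'performs piercings' does not hold → requirement n/a → met
10. premises liability coverage $1,025,000 ≥ $900,000 → met
Not met: 6 of 10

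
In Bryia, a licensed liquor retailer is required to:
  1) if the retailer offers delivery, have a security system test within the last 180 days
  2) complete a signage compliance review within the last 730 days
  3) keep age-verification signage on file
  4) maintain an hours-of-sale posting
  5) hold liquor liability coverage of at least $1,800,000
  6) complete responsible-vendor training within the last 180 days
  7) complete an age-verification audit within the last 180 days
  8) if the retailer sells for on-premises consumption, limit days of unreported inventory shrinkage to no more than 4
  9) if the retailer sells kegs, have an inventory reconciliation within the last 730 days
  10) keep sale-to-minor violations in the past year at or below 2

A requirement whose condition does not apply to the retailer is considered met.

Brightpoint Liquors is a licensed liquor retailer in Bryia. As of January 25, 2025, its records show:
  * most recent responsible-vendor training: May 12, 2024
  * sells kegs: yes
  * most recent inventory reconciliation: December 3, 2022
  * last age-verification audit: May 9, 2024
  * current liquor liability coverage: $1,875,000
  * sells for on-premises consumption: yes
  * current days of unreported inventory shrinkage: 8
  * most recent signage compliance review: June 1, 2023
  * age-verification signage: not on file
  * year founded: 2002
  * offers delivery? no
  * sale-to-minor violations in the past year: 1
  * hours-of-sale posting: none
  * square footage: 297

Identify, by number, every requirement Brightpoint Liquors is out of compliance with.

3, 4, 6, 7, 8, 9

1. condition 'offers delivery' does not hold → requirement n/a → met
2. signage compliance review 604 days ago vs limit 730 → met
3. age-verification signage absent → not met
4. hours-of-sale posting absent → not met
5. liquor liability coverage $1,875,000 ≥ $1,800,000 → met
6. responsible-vendor training 258 days ago vs limit 180 → not met
7. age-verification audit 261 days ago vs limit 180 → not met
8. condition 'sells for on-premises consumption' holds; days of unreported inventory shrinkage 8 > 4 → not met
9. condition 'sells kegs' holds; inventory reconciliation 784 days ago vs limit 730 → not met
10. sale-to-minor violations in the past year 1 ≤ 2 → met
Not met: 3, 4, 6, 7, 8, 9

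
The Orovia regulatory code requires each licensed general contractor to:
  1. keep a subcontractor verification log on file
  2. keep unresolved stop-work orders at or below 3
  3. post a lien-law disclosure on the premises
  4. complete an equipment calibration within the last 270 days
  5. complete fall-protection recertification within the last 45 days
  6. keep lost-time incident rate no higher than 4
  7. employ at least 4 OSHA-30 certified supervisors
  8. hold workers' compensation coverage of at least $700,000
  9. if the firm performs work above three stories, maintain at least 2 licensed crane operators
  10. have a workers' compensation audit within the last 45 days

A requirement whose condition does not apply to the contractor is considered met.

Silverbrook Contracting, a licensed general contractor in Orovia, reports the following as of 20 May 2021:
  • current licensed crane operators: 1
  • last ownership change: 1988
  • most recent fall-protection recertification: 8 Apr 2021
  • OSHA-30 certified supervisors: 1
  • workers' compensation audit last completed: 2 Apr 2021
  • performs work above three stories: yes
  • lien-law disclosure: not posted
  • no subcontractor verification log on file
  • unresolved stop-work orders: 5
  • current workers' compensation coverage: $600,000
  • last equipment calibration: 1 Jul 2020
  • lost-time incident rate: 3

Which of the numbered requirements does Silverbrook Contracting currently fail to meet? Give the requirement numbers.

1. subcontractor verification log absent → not met
2. unresolved stop-work orders 5 > 3 → not met
3. lien-law disclosure absent → not met
4. equipment calibration 323 days ago vs limit 270 → not met
5. fall-protection recertification 42 days ago vs limit 45 → met
6. lost-time incident rate 3 ≤ 4 → met
7. OSHA-30 certified supervisors 1 < 4 → not met
8. workers' compensation coverage $600,000 < $700,000 → not met
9. condition 'performs work above three stories' holds; licensed crane operators 1 < 2 → not met
10. workers' compensation audit 48 days ago vs limit 45 → not met
Not met: 1, 2, 3, 4, 7, 8, 9, 10

1, 2, 3, 4, 7, 8, 9, 10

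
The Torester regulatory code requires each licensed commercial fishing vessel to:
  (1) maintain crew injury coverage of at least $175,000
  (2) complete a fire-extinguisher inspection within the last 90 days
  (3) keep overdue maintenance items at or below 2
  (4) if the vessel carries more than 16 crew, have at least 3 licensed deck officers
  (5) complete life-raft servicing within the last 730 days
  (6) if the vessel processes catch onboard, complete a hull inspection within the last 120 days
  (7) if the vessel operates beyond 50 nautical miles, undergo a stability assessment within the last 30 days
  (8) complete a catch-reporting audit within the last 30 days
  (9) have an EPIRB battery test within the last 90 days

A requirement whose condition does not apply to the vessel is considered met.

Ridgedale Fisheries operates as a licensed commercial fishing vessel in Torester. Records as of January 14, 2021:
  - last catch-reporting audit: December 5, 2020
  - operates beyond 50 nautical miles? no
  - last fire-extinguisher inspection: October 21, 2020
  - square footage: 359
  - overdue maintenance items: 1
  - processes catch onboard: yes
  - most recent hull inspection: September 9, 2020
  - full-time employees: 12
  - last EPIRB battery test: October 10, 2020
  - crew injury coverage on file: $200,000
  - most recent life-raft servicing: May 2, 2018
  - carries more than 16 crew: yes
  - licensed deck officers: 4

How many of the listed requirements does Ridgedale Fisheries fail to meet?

1. crew injury coverage $200,000 ≥ $175,000 → met
2. fire-extinguisher inspection 85 days ago vs limit 90 → met
3. overdue maintenance items 1 ≤ 2 → met
4. condition 'carries more than 16 crew' holds; licensed deck officers 4 ≥ 3 → met
5. life-raft servicing 988 days ago vs limit 730 → not met
6. condition 'processes catch onboard' holds; hull inspection 127 days ago vs limit 120 → not met
7. condition 'operates beyond 50 nautical miles' does not hold → requirement n/a → met
8. catch-reporting audit 40 days ago vs limit 30 → not met
9. EPIRB battery test 96 days ago vs limit 90 → not met
Not met: 4 of 9

4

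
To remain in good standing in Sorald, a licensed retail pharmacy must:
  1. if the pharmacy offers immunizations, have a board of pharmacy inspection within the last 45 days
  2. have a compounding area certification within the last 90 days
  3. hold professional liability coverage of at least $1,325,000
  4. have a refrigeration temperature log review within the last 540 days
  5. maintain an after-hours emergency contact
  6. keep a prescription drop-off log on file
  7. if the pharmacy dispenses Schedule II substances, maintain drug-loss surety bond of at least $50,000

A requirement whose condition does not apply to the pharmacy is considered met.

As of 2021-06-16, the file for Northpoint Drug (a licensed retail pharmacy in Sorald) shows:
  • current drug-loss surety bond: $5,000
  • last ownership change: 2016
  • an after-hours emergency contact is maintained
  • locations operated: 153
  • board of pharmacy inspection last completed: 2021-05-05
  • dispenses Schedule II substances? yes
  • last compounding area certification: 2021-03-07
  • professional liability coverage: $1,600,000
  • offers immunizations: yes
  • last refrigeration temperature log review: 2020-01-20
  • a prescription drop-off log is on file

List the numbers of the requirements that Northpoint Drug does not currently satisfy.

1. condition 'offers immunizations' holds; board of pharmacy inspection 42 days ago vs limit 45 → met
2. compounding area certification 101 days ago vs limit 90 → not met
3. professional liability coverage $1,600,000 ≥ $1,325,000 → met
4. refrigeration temperature log review 513 days ago vs limit 540 → met
5. after-hours emergency contact present → met
6. prescription drop-off log present → met
7. condition 'dispenses Schedule II substances' holds; drug-loss surety bond $5,000 < $50,000 → not met
Not met: 2, 7

2, 7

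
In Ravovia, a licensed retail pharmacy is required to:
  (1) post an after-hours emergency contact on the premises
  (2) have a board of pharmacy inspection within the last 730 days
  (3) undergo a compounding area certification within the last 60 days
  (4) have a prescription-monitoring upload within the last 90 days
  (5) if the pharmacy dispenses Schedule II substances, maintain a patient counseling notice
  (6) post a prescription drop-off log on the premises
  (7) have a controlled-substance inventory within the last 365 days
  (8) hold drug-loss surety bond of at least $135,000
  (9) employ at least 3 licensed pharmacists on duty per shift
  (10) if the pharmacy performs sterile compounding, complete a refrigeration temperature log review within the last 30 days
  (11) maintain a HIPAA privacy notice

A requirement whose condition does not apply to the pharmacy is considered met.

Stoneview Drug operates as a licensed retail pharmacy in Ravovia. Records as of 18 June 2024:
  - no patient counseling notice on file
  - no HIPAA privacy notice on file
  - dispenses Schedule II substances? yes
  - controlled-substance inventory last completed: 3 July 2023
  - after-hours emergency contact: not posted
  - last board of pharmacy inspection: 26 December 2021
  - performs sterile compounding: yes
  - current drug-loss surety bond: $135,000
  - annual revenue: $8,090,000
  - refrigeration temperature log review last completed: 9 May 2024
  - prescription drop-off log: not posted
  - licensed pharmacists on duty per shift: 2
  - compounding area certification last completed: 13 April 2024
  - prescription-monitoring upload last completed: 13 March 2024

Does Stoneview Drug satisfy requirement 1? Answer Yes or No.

No

1. after-hours emergency contact absent → not met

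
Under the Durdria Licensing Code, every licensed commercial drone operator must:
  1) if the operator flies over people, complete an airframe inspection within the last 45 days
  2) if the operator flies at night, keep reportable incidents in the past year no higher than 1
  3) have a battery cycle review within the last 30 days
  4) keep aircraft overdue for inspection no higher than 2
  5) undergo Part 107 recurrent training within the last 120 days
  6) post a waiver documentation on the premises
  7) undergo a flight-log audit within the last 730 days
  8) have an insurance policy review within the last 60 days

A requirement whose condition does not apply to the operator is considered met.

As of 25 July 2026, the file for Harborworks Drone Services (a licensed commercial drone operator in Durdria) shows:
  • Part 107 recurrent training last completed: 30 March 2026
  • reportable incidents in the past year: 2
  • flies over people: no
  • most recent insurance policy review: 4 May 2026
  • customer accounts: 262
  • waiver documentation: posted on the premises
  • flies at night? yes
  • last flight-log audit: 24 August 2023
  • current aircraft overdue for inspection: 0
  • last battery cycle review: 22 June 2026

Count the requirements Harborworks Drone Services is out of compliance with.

1. condition 'flies over people' does not hold → requirement n/a → met
2. condition 'flies at night' holds; reportable incidents in the past year 2 > 1 → not met
3. battery cycle review 33 days ago vs limit 30 → not met
4. aircraft overdue for inspection 0 ≤ 2 → met
5. Part 107 recurrent training 117 days ago vs limit 120 → met
6. waiver documentation present → met
7. flight-log audit 1066 days ago vs limit 730 → not met
8. insurance policy review 82 days ago vs limit 60 → not met
Not met: 4 of 8

4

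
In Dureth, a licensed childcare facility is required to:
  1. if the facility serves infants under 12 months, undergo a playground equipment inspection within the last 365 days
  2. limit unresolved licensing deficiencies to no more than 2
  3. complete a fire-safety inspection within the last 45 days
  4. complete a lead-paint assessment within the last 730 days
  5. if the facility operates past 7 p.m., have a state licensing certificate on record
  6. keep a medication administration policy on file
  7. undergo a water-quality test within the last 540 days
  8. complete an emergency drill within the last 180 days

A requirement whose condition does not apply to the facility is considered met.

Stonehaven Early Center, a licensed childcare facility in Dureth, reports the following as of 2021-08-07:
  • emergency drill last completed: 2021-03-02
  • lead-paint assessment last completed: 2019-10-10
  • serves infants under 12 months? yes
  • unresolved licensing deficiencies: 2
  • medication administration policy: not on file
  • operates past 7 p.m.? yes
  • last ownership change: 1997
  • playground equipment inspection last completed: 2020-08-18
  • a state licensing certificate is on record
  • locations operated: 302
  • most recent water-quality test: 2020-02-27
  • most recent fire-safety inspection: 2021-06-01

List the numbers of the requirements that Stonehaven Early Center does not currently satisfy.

3, 6

1. condition 'serves infants under 12 months' holds; playground equipment inspection 354 days ago vs limit 365 → met
2. unresolved licensing deficiencies 2 ≤ 2 → met
3. fire-safety inspection 67 days ago vs limit 45 → not met
4. lead-paint assessment 667 days ago vs limit 730 → met
5. condition 'operates past 7 p.m.' holds; state licensing certificate present → met
6. medication administration policy absent → not met
7. water-quality test 527 days ago vs limit 540 → met
8. emergency drill 158 days ago vs limit 180 → met
Not met: 3, 6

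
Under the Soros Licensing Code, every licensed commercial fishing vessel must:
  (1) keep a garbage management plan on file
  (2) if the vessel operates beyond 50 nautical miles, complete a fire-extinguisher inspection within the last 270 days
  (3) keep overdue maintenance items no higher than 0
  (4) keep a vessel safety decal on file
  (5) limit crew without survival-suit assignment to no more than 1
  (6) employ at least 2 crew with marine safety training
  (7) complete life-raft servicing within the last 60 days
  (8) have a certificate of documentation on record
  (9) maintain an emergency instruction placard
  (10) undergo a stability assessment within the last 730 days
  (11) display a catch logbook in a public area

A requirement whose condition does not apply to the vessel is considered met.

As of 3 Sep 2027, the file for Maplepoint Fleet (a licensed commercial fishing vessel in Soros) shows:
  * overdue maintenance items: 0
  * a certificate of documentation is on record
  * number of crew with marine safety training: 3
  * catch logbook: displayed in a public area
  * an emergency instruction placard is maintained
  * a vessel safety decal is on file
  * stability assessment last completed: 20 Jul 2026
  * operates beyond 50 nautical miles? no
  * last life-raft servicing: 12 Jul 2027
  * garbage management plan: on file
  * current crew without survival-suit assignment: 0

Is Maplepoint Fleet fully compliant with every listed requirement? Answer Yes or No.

1. garbage management plan present → met
2. condition 'operates beyond 50 nautical miles' does not hold → requirement n/a → met
3. overdue maintenance items 0 ≤ 0 → met
4. vessel safety decal present → met
5. crew without survival-suit assignment 0 ≤ 1 → met
6. crew with marine safety training 3 ≥ 2 → met
7. life-raft servicing 53 days ago vs limit 60 → met
8. certificate of documentation present → met
9. emergency instruction placard present → met
10. stability assessment 410 days ago vs limit 730 → met
11. catch logbook present → met
All met.

Yes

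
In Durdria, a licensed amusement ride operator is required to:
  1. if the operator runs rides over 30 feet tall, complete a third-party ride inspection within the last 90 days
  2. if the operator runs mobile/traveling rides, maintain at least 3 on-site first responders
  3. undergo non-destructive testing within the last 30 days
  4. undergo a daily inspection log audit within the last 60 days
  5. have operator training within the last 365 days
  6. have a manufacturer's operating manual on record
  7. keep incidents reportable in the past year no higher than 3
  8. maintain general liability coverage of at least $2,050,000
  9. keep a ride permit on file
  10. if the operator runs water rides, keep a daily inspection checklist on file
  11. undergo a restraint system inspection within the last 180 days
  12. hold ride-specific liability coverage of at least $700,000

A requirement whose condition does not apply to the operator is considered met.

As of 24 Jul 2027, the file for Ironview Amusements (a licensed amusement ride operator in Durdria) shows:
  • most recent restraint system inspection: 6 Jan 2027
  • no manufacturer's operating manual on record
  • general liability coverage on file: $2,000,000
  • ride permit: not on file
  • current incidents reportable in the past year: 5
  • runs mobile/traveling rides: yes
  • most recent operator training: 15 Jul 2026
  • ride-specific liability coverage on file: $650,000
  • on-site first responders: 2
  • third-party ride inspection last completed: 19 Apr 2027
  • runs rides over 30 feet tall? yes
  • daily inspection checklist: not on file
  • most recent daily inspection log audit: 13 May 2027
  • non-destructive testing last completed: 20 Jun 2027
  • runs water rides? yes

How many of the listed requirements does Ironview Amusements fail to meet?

1. condition 'runs rides over 30 feet tall' holds; third-party ride inspection 96 days ago vs limit 90 → not met
2. condition 'runs mobile/traveling rides' holds; on-site first responders 2 < 3 → not met
3. non-destructive testing 34 days ago vs limit 30 → not met
4. daily inspection log audit 72 days ago vs limit 60 → not met
5. operator training 374 days ago vs limit 365 → not met
6. manufacturer's operating manual absent → not met
7. incidents reportable in the past year 5 > 3 → not met
8. general liability coverage $2,000,000 < $2,050,000 → not met
9. ride permit absent → not met
10. condition 'runs water rides' holds; daily inspection checklist absent → not met
11. restraint system inspection 199 days ago vs limit 180 → not met
12. ride-specific liability coverage $650,000 < $700,000 → not met
Not met: 12 of 12

12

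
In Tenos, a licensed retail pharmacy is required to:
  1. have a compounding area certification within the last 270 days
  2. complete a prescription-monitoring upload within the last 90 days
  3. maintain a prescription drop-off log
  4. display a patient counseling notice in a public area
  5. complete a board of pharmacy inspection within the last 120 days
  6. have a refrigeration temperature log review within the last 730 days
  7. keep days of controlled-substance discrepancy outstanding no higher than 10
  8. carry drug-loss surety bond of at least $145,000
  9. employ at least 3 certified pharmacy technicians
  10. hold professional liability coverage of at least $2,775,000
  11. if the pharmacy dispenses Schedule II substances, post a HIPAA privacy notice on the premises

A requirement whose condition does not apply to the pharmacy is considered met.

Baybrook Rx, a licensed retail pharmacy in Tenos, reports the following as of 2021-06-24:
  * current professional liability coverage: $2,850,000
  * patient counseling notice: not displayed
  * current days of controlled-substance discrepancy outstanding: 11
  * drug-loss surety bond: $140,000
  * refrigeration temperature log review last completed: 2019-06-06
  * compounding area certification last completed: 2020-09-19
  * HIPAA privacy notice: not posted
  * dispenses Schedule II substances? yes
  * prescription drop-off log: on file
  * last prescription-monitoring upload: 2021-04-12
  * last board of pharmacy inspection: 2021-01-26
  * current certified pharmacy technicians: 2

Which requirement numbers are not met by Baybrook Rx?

1. compounding area certification 278 days ago vs limit 270 → not met
2. prescription-monitoring upload 73 days ago vs limit 90 → met
3. prescription drop-off log present → met
4. patient counseling notice absent → not met
5. board of pharmacy inspection 149 days ago vs limit 120 → not met
6. refrigeration temperature log review 749 days ago vs limit 730 → not met
7. days of controlled-substance discrepancy outstanding 11 > 10 → not met
8. drug-loss surety bond $140,000 < $145,000 → not met
9. certified pharmacy technicians 2 < 3 → not met
10. professional liability coverage $2,850,000 ≥ $2,775,000 → met
11. condition 'dispenses Schedule II substances' holds; HIPAA privacy notice absent → not met
Not met: 1, 4, 5, 6, 7, 8, 9, 11

1, 4, 5, 6, 7, 8, 9, 11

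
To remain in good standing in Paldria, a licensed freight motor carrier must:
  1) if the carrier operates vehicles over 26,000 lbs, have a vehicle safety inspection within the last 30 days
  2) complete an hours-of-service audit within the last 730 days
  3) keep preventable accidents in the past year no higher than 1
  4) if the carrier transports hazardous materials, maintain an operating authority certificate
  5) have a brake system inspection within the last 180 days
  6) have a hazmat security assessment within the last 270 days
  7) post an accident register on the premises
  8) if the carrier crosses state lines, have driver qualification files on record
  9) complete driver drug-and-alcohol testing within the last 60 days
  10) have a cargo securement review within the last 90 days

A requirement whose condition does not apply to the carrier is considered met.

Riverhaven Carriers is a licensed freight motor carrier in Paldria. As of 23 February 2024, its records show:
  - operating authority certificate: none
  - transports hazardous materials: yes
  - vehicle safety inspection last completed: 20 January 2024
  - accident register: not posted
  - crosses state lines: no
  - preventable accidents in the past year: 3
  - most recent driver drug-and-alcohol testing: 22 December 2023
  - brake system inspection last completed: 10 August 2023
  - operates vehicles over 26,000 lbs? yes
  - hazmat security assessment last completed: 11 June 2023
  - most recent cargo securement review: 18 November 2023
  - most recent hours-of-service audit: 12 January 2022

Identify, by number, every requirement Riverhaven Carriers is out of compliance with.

1, 2, 3, 4, 5, 7, 9, 10

1. condition 'operates vehicles over 26,000 lbs' holds; vehicle safety inspection 34 days ago vs limit 30 → not met
2. hours-of-service audit 772 days ago vs limit 730 → not met
3. preventable accidents in the past year 3 > 1 → not met
4. condition 'transports hazardous materials' holds; operating authority certificate absent → not met
5. brake system inspection 197 days ago vs limit 180 → not met
6. hazmat security assessment 257 days ago vs limit 270 → met
7. accident register absent → not met
8. condition 'crosses state lines' does not hold → requirement n/a → met
9. driver drug-and-alcohol testing 63 days ago vs limit 60 → not met
10. cargo securement review 97 days ago vs limit 90 → not met
Not met: 1, 2, 3, 4, 5, 7, 9, 10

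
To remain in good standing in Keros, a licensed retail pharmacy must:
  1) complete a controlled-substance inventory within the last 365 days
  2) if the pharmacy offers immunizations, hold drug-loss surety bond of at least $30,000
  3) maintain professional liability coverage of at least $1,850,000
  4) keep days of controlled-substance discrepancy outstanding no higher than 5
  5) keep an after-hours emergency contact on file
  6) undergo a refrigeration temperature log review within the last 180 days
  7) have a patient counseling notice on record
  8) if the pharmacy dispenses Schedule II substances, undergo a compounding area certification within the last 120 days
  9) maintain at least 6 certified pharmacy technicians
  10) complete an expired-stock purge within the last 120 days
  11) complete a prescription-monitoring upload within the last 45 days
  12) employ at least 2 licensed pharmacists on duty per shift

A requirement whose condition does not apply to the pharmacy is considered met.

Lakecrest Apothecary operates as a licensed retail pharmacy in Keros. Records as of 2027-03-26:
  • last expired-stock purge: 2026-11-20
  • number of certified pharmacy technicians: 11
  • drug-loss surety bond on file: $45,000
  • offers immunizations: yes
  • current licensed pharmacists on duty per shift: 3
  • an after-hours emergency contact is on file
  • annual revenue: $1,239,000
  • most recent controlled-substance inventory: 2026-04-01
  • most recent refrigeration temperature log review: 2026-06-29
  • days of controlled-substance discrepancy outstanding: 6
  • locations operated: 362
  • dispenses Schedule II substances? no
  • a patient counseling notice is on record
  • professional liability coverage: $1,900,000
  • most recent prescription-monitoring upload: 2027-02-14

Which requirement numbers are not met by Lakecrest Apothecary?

4, 6, 10

1. controlled-substance inventory 359 days ago vs limit 365 → met
2. condition 'offers immunizations' holds; drug-loss surety bond $45,000 ≥ $30,000 → met
3. professional liability coverage $1,900,000 ≥ $1,850,000 → met
4. days of controlled-substance discrepancy outstanding 6 > 5 → not met
5. after-hours emergency contact present → met
6. refrigeration temperature log review 270 days ago vs limit 180 → not met
7. patient counseling notice present → met
8. condition 'dispenses Schedule II substances' does not hold → requirement n/a → met
9. certified pharmacy technicians 11 ≥ 6 → met
10. expired-stock purge 126 days ago vs limit 120 → not met
11. prescription-monitoring upload 40 days ago vs limit 45 → met
12. licensed pharmacists on duty per shift 3 ≥ 2 → met
Not met: 4, 6, 10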